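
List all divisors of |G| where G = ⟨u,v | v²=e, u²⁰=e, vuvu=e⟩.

|G| = 40 = 2³ · 5. By Lagrange's theorem the order of any subgroup divides 40; the divisors of 40 are 1, 2, 4, 5, 8, 10, 20, 40.

Answer: 1, 2, 4, 5, 8, 10, 20, 40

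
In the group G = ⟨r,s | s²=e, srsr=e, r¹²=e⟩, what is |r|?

Compute successive powers until reaching e:
  r¹ = r, r² = r², r³ = r³, r⁴ = r⁴, r⁵ = r⁵, r⁶ = r⁶, r⁷ = r⁷, r⁸ = r⁸, r⁹ = r⁹, r¹⁰ = r¹⁰, r¹¹ = r¹¹, r¹² = e.
The smallest positive k with rᵏ = e is 12.

Answer: 12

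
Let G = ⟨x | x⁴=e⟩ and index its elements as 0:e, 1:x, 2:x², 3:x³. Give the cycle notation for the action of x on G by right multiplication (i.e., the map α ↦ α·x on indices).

(0 1 2 3)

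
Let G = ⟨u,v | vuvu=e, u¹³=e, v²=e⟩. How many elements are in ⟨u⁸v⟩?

|⟨u⁸v⟩| equals the order of u⁸v. Compute successive powers until reaching e:
  (u⁸v)¹ = u⁸v, (u⁸v)² = e.
The smallest positive k with (u⁸v)ᵏ = e is 2, so |⟨u⁸v⟩| = 2.

Answer: 2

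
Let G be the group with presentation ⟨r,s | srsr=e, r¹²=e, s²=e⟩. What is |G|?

Enumerate words in the generators, reducing via the relations: the distinct elements are
  {e, r, s, rs, r², r³, r⁴, r⁵, r⁶, r⁷, r⁸, r⁹, r²s, r³s, r¹¹, r¹⁰, r⁴s, r⁵s, r⁶s, r⁷s, r⁸s, r⁹s, r¹¹s, r¹⁰s}.
No further products give new elements, so |G| = 24.

Answer: 24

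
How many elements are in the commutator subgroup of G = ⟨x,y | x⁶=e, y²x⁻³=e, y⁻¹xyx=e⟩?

G' = [G, G] is generated by all commutators. The generator-pair commutators are: [x, y] = x².
The subgroup they normally generate is {e, x², x⁴}, of order 3.
Check: |G/G'| = 12/3 = 4 is the order of the abelianisation.

Answer: 3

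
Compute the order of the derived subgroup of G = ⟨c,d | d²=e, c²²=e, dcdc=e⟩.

G' = [G, G] is generated by all commutators. The generator-pair commutators are: [c, d] = c².
The subgroup they normally generate is {e, c², c⁴, c⁶, c⁸, c¹⁰, c¹², c¹⁴, c¹⁶, c¹⁸, c²⁰}, of order 11.
Check: |G/G'| = 44/11 = 4 is the order of the abelianisation.

Answer: 11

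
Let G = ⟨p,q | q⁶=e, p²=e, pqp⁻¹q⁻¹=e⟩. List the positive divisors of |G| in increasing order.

|G| = 12 = 2² · 3. By Lagrange's theorem the order of any subgroup divides 12; the divisors of 12 are 1, 2, 3, 4, 6, 12.

Answer: 1, 2, 3, 4, 6, 12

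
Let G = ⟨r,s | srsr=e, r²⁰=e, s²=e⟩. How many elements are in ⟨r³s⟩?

|⟨r³s⟩| equals the order of r³s. Compute successive powers until reaching e:
  (r³s)¹ = r³s, (r³s)² = e.
The smallest positive k with (r³s)ᵏ = e is 2, so |⟨r³s⟩| = 2.

Answer: 2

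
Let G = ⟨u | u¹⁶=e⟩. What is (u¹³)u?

Compute (u¹³) · u by multiplying left to right and reducing via the relations at each step:
  (u¹³) · u = u¹⁴

Answer: u¹⁴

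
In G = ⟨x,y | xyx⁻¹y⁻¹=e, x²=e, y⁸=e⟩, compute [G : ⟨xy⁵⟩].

First find ord(xy⁵) by computing successive powers:
  (xy⁵)¹ = xy⁵, (xy⁵)² = y², (xy⁵)³ = xy⁷, (xy⁵)⁴ = y⁴, (xy⁵)⁵ = xy, (xy⁵)⁶ = y⁶, (xy⁵)⁷ = xy³, (xy⁵)⁸ = e.
So |⟨xy⁵⟩| = ord(xy⁵) = 8. With |G| = 16, by Lagrange [G : ⟨xy⁵⟩] = 16/8 = 2.

Answer: 2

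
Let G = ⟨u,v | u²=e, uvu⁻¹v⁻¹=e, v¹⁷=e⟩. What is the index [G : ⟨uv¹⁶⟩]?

First find ord(uv¹⁶) by computing successive powers:
  (uv¹⁶)¹ = uv¹⁶, (uv¹⁶)² = v¹⁵, (uv¹⁶)³ = uv¹⁴, (uv¹⁶)⁴ = v¹³, (uv¹⁶)⁵ = uv¹², (uv¹⁶)⁶ = v¹¹, (uv¹⁶)⁷ = uv¹⁰, (uv¹⁶)⁸ = v⁹, (uv¹⁶)⁹ = uv⁸, (uv¹⁶)¹⁰ = v⁷, (uv¹⁶)¹¹ = uv⁶, (uv¹⁶)¹² = v⁵, (uv¹⁶)¹³ = uv⁴, (uv¹⁶)¹⁴ = v³, (uv¹⁶)¹⁵ = uv², (uv¹⁶)¹⁶ = v, (uv¹⁶)¹⁷ = u, (uv¹⁶)¹⁸ = v¹⁶, (uv¹⁶)¹⁹ = uv¹⁵, (uv¹⁶)²⁰ = v¹⁴, (uv¹⁶)²¹ = uv¹³, (uv¹⁶)²² = v¹², (uv¹⁶)²³ = uv¹¹, (uv¹⁶)²⁴ = v¹⁰, (uv¹⁶)²⁵ = uv⁹, (uv¹⁶)²⁶ = v⁸, (uv¹⁶)²⁷ = uv⁷, (uv¹⁶)²⁸ = v⁶, (uv¹⁶)²⁹ = uv⁵, (uv¹⁶)³⁰ = v⁴, (uv¹⁶)³¹ = uv³, (uv¹⁶)³² = v², (uv¹⁶)³³ = uv, (uv¹⁶)³⁴ = e.
So |⟨uv¹⁶⟩| = ord(uv¹⁶) = 34. With |G| = 34, by Lagrange [G : ⟨uv¹⁶⟩] = 34/34 = 1.

Answer: 1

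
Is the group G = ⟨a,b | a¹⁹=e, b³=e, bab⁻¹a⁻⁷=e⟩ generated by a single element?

Every cyclic group is abelian. But a·b = ab while b·a = a⁷b, so a·b ≠ b·a and G is not abelian. Hence G is not cyclic.

Answer: No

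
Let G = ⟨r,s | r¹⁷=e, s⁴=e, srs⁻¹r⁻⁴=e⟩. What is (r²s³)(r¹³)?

Compute (r²s³) · (r¹³) by multiplying left to right and reducing via the relations at each step:
  (r²s³) · r¹³ = rs³

Answer: rs³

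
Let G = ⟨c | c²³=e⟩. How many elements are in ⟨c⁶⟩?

|⟨c⁶⟩| equals the order of c⁶. Compute successive powers until reaching e:
  (c⁶)¹ = c⁶, (c⁶)² = c¹², (c⁶)³ = c¹⁸, (c⁶)⁴ = c, (c⁶)⁵ = c⁷, (c⁶)⁶ = c¹³, (c⁶)⁷ = c¹⁹, (c⁶)⁸ = c², (c⁶)⁹ = c⁸, (c⁶)¹⁰ = c¹⁴, (c⁶)¹¹ = c²⁰, (c⁶)¹² = c³, (c⁶)¹³ = c⁹, (c⁶)¹⁴ = c¹⁵, (c⁶)¹⁵ = c²¹, (c⁶)¹⁶ = c⁴, (c⁶)¹⁷ = c¹⁰, (c⁶)¹⁸ = c¹⁶, (c⁶)¹⁹ = c²², (c⁶)²⁰ = c⁵, (c⁶)²¹ = c¹¹, (c⁶)²² = c¹⁷, (c⁶)²³ = e.
The smallest positive k with (c⁶)ᵏ = e is 23, so |⟨c⁶⟩| = 23.

Answer: 23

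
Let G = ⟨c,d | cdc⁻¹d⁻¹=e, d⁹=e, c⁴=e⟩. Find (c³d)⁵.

Compute successive powers of (c³d), reducing at each step:
  (c³d)²: (c³d) · c³ = c²d;   (c²d) · d = c²d²
  (c³d)³: (c²d²) · c³ = cd²;   (cd²) · d = cd³
  (c³d)⁴: (cd³) · c³ = d³;   (d³) · d = d⁴
  (c³d)⁵: (d⁴) · c³ = c³d⁴;   (c³d⁴) · d = c³d⁵

Answer: c³d⁵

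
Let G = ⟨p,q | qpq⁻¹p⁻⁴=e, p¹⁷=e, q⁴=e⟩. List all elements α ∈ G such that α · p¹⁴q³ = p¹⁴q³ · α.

⟨p¹⁴q³⟩ ⊆ C_G(p¹⁴q³) since powers of p¹⁴q³ commute with p¹⁴q³; so |C_G(p¹⁴q³)| ≥ |⟨p¹⁴q³⟩| = 4.
By orbit–stabilizer, |C_G(p¹⁴q³)| = |G| / |conj. class of p¹⁴q³| = 68 / 17 = 4.
The 4 elements commuting with p¹⁴q³ are {e, p¹²q, p⁹q², p¹⁴q³}.

Answer: {e, p¹²q, p⁹q², p¹⁴q³}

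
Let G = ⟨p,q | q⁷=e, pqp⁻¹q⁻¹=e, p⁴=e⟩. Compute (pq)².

Compute successive powers of (pq), reducing at each step:
  (pq)²: (pq) · p = p²q;   (p²q) · q = p²q²

Answer: p²q²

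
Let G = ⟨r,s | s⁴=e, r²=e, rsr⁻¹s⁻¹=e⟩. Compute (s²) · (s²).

Compute (s²) · (s²) by multiplying left to right and reducing via the relations at each step:
  (s²) · s² = e

Answer: e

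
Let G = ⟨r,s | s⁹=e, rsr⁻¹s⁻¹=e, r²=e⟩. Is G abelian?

Each pair of generators commutes: r·s = rs = s·r. Since the generators pairwise commute, every element of G commutes with every other, so G is abelian.

Answer: Yes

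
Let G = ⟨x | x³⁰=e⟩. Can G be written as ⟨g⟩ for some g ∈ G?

|G| = 30. The element x has order 30 (its powers give 30 distinct elements), so ⟨x⟩ = G and G is cyclic.

Answer: Yes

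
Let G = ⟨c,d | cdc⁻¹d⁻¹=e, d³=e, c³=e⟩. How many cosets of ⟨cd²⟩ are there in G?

First find ord(cd²) by computing successive powers:
  (cd²)¹ = cd², (cd²)² = c²d, (cd²)³ = e.
So |⟨cd²⟩| = ord(cd²) = 3. With |G| = 9, by Lagrange [G : ⟨cd²⟩] = 9/3 = 3.

Answer: 3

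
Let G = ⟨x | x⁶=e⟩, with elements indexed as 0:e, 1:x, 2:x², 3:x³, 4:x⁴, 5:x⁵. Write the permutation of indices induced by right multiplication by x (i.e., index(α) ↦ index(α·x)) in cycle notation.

(0 1 2 3 4 5)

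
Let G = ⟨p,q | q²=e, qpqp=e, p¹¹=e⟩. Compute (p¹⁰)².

Compute successive powers of (p¹⁰), reducing at each step:
  (p¹⁰)²: (p¹⁰) · p¹⁰ = p⁹

Answer: p⁹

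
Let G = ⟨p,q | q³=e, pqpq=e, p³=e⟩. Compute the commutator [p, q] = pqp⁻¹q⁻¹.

[p, q] = p·q·p⁻¹·q⁻¹.
  p · q = pq
  (pq) · (p²) = q²p
  (q²p) · (q²) = pq²p

Answer: pq²p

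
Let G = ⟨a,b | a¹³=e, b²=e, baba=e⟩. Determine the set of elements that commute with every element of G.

An element z ∈ Z(G) iff z commutes with every generator.
For example e is central: e·a = a = a·e; e·b = b = b·e.
Whereas a ∉ Z(G) since a·b = ab ≠ a¹²b = b·a.
Checking each of the 26 elements this way gives Z(G) = {e}, of order 1.

Answer: {e}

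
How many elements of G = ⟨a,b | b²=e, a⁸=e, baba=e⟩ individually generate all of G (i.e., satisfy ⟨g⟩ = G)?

⟨g⟩ = G would require ord(g) = |G| = 16, but the maximum element order in G is 8 < 16. So G is not cyclic and no single element generates it: the count is 0.

Answer: 0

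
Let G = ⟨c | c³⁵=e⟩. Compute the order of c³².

Compute successive powers until reaching e:
  (c³²)¹ = c³², (c³²)² = c²⁹, (c³²)³ = c²⁶, (c³²)⁴ = c²³, (c³²)⁵ = c²⁰, (c³²)⁶ = c¹⁷, (c³²)⁷ = c¹⁴, (c³²)⁸ = c¹¹, (c³²)⁹ = c⁸, (c³²)¹⁰ = c⁵, (c³²)¹¹ = c², (c³²)¹² = c³⁴, (c³²)¹³ = c³¹, (c³²)¹⁴ = c²⁸, (c³²)¹⁵ = c²⁵, (c³²)¹⁶ = c²², (c³²)¹⁷ = c¹⁹, (c³²)¹⁸ = c¹⁶, (c³²)¹⁹ = c¹³, (c³²)²⁰ = c¹⁰, (c³²)²¹ = c⁷, (c³²)²² = c⁴, (c³²)²³ = c, (c³²)²⁴ = c³³, (c³²)²⁵ = c³⁰, (c³²)²⁶ = c²⁷, (c³²)²⁷ = c²⁴, (c³²)²⁸ = c²¹, (c³²)²⁹ = c¹⁸, (c³²)³⁰ = c¹⁵, (c³²)³¹ = c¹², (c³²)³² = c⁹, (c³²)³³ = c⁶, (c³²)³⁴ = c³, (c³²)³⁵ = e.
The smallest positive k with (c³²)ᵏ = e is 35.

Answer: 35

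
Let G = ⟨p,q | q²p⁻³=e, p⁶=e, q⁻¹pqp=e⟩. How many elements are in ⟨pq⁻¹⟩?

|⟨pq⁻¹⟩| equals the order of pq⁻¹. Compute successive powers until reaching e:
  (pq⁻¹)¹ = pq⁻¹, (pq⁻¹)² = p³, (pq⁻¹)³ = pq, (pq⁻¹)⁴ = e.
The smallest positive k with (pq⁻¹)ᵏ = e is 4, so |⟨pq⁻¹⟩| = 4.

Answer: 4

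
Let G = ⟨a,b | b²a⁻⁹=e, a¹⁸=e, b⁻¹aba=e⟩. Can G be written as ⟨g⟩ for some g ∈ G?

Every cyclic group is abelian. But a·b = ab while b·a = a⁸b⁻¹, so a·b ≠ b·a and G is not abelian. Hence G is not cyclic.

Answer: No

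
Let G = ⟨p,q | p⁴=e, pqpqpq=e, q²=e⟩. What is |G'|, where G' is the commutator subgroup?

G' = [G, G] is generated by all commutators. The generator-pair commutators are: [p, q] = p²qp.
The subgroup they normally generate is {e, p², pq, qp³, p²qp, p³q, p²qp³, qp, pqp², qp²q, p²qp²q, p³qp²}, of order 12.
Check: |G/G'| = 24/12 = 2 is the order of the abelianisation.

Answer: 12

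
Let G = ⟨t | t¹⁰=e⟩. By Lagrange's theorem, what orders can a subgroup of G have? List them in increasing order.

|G| = 10 = 2 · 5. By Lagrange's theorem the order of any subgroup divides 10; the divisors of 10 are 1, 2, 5, 10.

Answer: 1, 2, 5, 10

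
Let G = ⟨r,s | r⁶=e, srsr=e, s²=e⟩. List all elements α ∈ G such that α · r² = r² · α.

⟨r²⟩ ⊆ C_G(r²) since powers of r² commute with r²; so |C_G(r²)| ≥ |⟨r²⟩| = 3.
By orbit–stabilizer, |C_G(r²)| = |G| / |conj. class of r²| = 12 / 2 = 6.
The 6 elements commuting with r² are {e, r, r², r³, r⁴, r⁵}.

Answer: {e, r, r², r³, r⁴, r⁵}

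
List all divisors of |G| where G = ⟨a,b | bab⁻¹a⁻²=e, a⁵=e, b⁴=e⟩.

|G| = 20 = 2² · 5. By Lagrange's theorem the order of any subgroup divides 20; the divisors of 20 are 1, 2, 4, 5, 10, 20.

Answer: 1, 2, 4, 5, 10, 20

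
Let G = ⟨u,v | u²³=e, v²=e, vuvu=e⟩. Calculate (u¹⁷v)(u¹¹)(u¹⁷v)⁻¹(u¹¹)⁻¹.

[(u¹⁷v), (u¹¹)] = (u¹⁷v)·(u¹¹)·(u¹⁷v)⁻¹·(u¹¹)⁻¹.
  (u¹⁷v) · (u¹¹) = u⁶v
  (u⁶v) · (u¹⁷v) = u¹²
  (u¹²) · (u¹²) = u

Answer: u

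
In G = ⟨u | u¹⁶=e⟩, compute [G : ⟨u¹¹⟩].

First find ord(u¹¹) by computing successive powers:
  (u¹¹)¹ = u¹¹, (u¹¹)² = u⁶, (u¹¹)³ = u, (u¹¹)⁴ = u¹², (u¹¹)⁵ = u⁷, (u¹¹)⁶ = u², (u¹¹)⁷ = u¹³, (u¹¹)⁸ = u⁸, (u¹¹)⁹ = u³, (u¹¹)¹⁰ = u¹⁴, (u¹¹)¹¹ = u⁹, (u¹¹)¹² = u⁴, (u¹¹)¹³ = u¹⁵, (u¹¹)¹⁴ = u¹⁰, (u¹¹)¹⁵ = u⁵, (u¹¹)¹⁶ = e.
So |⟨u¹¹⟩| = ord(u¹¹) = 16. With |G| = 16, by Lagrange [G : ⟨u¹¹⟩] = 16/16 = 1.

Answer: 1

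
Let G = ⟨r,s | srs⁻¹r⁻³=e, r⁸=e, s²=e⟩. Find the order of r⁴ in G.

Compute successive powers until reaching e:
  (r⁴)¹ = r⁴, (r⁴)² = e.
The smallest positive k with (r⁴)ᵏ = e is 2.

Answer: 2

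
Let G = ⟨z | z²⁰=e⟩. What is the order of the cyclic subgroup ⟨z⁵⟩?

|⟨z⁵⟩| equals the order of z⁵. Compute successive powers until reaching e:
  (z⁵)¹ = z⁵, (z⁵)² = z¹⁰, (z⁵)³ = z¹⁵, (z⁵)⁴ = e.
The smallest positive k with (z⁵)ᵏ = e is 4, so |⟨z⁵⟩| = 4.

Answer: 4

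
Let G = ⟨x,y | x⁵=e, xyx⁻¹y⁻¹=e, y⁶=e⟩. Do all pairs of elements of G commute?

Each pair of generators commutes: x·y = xy = y·x. Since the generators pairwise commute, every element of G commutes with every other, so G is abelian.

Answer: Yes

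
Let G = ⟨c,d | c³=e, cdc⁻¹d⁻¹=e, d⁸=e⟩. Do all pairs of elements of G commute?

Each pair of generators commutes: c·d = cd = d·c. Since the generators pairwise commute, every element of G commutes with every other, so G is abelian.

Answer: Yes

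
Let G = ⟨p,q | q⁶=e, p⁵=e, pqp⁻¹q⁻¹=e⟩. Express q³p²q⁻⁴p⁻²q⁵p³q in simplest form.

Multiply left to right, reducing at each step:
  (q³) · p² = p²q³
  (p²q³) · q⁻⁴ = p²q⁵
  (p²q⁵) · p⁻² = q⁵
  (q⁵) · q⁵ = q⁴
  (q⁴) · p³ = p³q⁴
  (p³q⁴) · q = p³q⁵

Answer: p³q⁵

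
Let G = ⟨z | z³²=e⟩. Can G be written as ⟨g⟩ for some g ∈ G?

|G| = 32. The element z has order 32 (its powers give 32 distinct elements), so ⟨z⟩ = G and G is cyclic.

Answer: Yes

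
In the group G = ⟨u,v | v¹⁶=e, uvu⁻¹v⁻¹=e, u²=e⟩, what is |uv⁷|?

Compute successive powers until reaching e:
  (uv⁷)¹ = uv⁷, (uv⁷)² = v¹⁴, (uv⁷)³ = uv⁵, (uv⁷)⁴ = v¹², (uv⁷)⁵ = uv³, (uv⁷)⁶ = v¹⁰, (uv⁷)⁷ = uv, (uv⁷)⁸ = v⁸, (uv⁷)⁹ = uv¹⁵, (uv⁷)¹⁰ = v⁶, (uv⁷)¹¹ = uv¹³, (uv⁷)¹² = v⁴, (uv⁷)¹³ = uv¹¹, (uv⁷)¹⁴ = v², (uv⁷)¹⁵ = uv⁹, (uv⁷)¹⁶ = e.
The smallest positive k with (uv⁷)ᵏ = e is 16.

Answer: 16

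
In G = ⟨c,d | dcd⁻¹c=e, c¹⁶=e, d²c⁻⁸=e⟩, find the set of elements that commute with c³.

⟨c³⟩ ⊆ C_G(c³) since powers of c³ commute with c³; so |C_G(c³)| ≥ |⟨c³⟩| = 16.
By orbit–stabilizer, |C_G(c³)| = |G| / |conj. class of c³| = 32 / 2 = 16.
The 16 elements commuting with c³ are {e, c, c², c³, c⁴, c⁵, c⁶, c⁷, c⁸, c⁹, c¹⁰, c¹¹, c¹², c¹³, c¹⁴, c¹⁵}.

Answer: {e, c, c², c³, c⁴, c⁵, c⁶, c⁷, c⁸, c⁹, c¹⁰, c¹¹, c¹², c¹³, c¹⁴, c¹⁵}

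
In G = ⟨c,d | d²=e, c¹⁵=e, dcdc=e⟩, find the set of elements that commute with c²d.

⟨c²d⟩ ⊆ C_G(c²d) since powers of c²d commute with c²d; so |C_G(c²d)| ≥ |⟨c²d⟩| = 2.
By orbit–stabilizer, |C_G(c²d)| = |G| / |conj. class of c²d| = 30 / 15 = 2.
The 2 elements commuting with c²d are {e, c²d}.

Answer: {e, c²d}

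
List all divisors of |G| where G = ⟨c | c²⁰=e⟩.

|G| = 20 = 2² · 5. By Lagrange's theorem the order of any subgroup divides 20; the divisors of 20 are 1, 2, 4, 5, 10, 20.

Answer: 1, 2, 4, 5, 10, 20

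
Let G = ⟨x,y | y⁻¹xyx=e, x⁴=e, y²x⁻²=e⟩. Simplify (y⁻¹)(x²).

Compute (y⁻¹) · (x²) by multiplying left to right and reducing via the relations at each step:
  (y⁻¹) · x² = y

Answer: y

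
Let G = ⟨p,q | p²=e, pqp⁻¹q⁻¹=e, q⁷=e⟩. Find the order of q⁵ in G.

Compute successive powers until reaching e:
  (q⁵)¹ = q⁵, (q⁵)² = q³, (q⁵)³ = q, (q⁵)⁴ = q⁶, (q⁵)⁵ = q⁴, (q⁵)⁶ = q², (q⁵)⁷ = e.
The smallest positive k with (q⁵)ᵏ = e is 7.

Answer: 7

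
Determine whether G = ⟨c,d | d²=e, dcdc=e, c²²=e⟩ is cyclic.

Every cyclic group is abelian. But c·d = cd while d·c = c²¹d, so c·d ≠ d·c and G is not abelian. Hence G is not cyclic.

Answer: No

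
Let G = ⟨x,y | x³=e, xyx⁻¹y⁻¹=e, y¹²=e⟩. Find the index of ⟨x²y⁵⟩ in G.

First find ord(x²y⁵) by computing successive powers:
  (x²y⁵)¹ = x²y⁵, (x²y⁵)² = xy¹⁰, (x²y⁵)³ = y³, (x²y⁵)⁴ = x²y⁸, (x²y⁵)⁵ = xy, (x²y⁵)⁶ = y⁶, (x²y⁵)⁷ = x²y¹¹, (x²y⁵)⁸ = xy⁴, (x²y⁵)⁹ = y⁹, (x²y⁵)¹⁰ = x²y², (x²y⁵)¹¹ = xy⁷, (x²y⁵)¹² = e.
So |⟨x²y⁵⟩| = ord(x²y⁵) = 12. With |G| = 36, by Lagrange [G : ⟨x²y⁵⟩] = 36/12 = 3.

Answer: 3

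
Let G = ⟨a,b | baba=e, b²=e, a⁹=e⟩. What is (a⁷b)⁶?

Compute successive powers of (a⁷b), reducing at each step:
  (a⁷b)²: (a⁷b) · a⁷ = b;   b · b = e
  (a⁷b)³: e · a⁷ = a⁷;   (a⁷) · b = a⁷b
  (a⁷b)⁴: (a⁷b) · a⁷ = b;   b · b = e
  (a⁷b)⁵: e · a⁷ = a⁷;   (a⁷) · b = a⁷b
  (a⁷b)⁶: (a⁷b) · a⁷ = b;   b · b = e

Answer: e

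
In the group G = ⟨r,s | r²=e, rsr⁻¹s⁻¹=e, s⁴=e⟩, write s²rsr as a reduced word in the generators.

Multiply left to right, reducing at each step:
  (s²) · r = rs²
  (rs²) · s = rs³
  (rs³) · r = s³

Answer: s³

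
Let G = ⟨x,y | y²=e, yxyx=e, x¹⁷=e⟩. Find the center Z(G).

An element z ∈ Z(G) iff z commutes with every generator.
For example e is central: e·x = x = x·e; e·y = y = y·e.
Whereas x ∉ Z(G) since x·y = xy ≠ x¹⁶y = y·x.
Checking each of the 34 elements this way gives Z(G) = {e}, of order 1.

Answer: {e}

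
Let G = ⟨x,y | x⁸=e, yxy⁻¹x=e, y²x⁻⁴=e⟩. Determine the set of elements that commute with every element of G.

An element z ∈ Z(G) iff z commutes with every generator.
For example x⁴ is central: (x⁴)·x = x⁵ = x·(x⁴); (x⁴)·y = y⁻¹ = y·(x⁴).
Whereas x ∉ Z(G) since x·y = xy ≠ x³y⁻¹ = y·x.
Checking each of the 16 elements this way gives Z(G) = {e, x⁴}, of order 2.

Answer: {e, x⁴}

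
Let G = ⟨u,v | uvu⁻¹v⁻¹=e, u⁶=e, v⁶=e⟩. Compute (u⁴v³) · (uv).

Compute (u⁴v³) · (uv) by multiplying left to right and reducing via the relations at each step:
  (u⁴v³) · u = u⁵v³
  (u⁵v³) · v = u⁵v⁴

Answer: u⁵v⁴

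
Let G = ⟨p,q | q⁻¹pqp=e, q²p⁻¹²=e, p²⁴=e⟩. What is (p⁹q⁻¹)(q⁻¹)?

Compute (p⁹q⁻¹) · (q⁻¹) by multiplying left to right and reducing via the relations at each step:
  (p⁹q⁻¹) · q⁻¹ = p²¹

Answer: p²¹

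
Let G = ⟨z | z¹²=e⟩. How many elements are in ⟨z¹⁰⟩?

|⟨z¹⁰⟩| equals the order of z¹⁰. Compute successive powers until reaching e:
  (z¹⁰)¹ = z¹⁰, (z¹⁰)² = z⁸, (z¹⁰)³ = z⁶, (z¹⁰)⁴ = z⁴, (z¹⁰)⁵ = z², (z¹⁰)⁶ = e.
The smallest positive k with (z¹⁰)ᵏ = e is 6, so |⟨z¹⁰⟩| = 6.

Answer: 6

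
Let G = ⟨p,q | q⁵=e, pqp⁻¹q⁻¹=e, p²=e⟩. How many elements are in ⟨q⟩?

|⟨q⟩| equals the order of q. Compute successive powers until reaching e:
  q¹ = q, q² = q², q³ = q³, q⁴ = q⁴, q⁵ = e.
The smallest positive k with qᵏ = e is 5, so |⟨q⟩| = 5.

Answer: 5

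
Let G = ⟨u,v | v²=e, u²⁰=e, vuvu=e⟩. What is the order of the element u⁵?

Compute successive powers until reaching e:
  (u⁵)¹ = u⁵, (u⁵)² = u¹⁰, (u⁵)³ = u¹⁵, (u⁵)⁴ = e.
The smallest positive k with (u⁵)ᵏ = e is 4.

Answer: 4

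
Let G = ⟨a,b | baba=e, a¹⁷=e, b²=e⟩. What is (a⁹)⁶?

Compute successive powers of (a⁹), reducing at each step:
  (a⁹)²: (a⁹) · a⁹ = a
  (a⁹)³: a · a⁹ = a¹⁰
  (a⁹)⁴: (a¹⁰) · a⁹ = a²
  (a⁹)⁵: (a²) · a⁹ = a¹¹
  (a⁹)⁶: (a¹¹) · a⁹ = a³

Answer: a³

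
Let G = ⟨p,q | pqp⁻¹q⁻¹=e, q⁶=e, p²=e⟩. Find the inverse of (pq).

The order of (pq) is 6 (smallest k with (pq)ᵏ = e), so (pq)⁻¹ = (pq)⁵ = pq⁵.
Check: (pq) · (pq⁵) → (pq) · p = q;   q · q⁵ = e, giving e as required.

Answer: pq⁵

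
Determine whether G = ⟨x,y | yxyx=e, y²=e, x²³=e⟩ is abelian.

x·y = xy but y·x = x²²y, so x·y ≠ y·x and G is not abelian.

Answer: No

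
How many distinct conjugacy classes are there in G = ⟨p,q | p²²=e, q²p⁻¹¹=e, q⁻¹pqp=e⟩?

The conjugacy classes (representative and size) are:
  [e] (size 1), [p²¹] (size 2), [p²] (size 2), [p³] (size 2), [p¹⁸] (size 2), [p¹⁷] (size 2), [p⁶] (size 2), [p⁷] (size 2), [p⁸] (size 2), [p¹³] (size 2), [p¹²] (size 2), [p¹¹] (size 1), [p¹⁰q] (size 11), [p⁷q] (size 11).
Class equation: 1 + 2 + 2 + 2 + 2 + 2 + 2 + 2 + 2 + 2 + 2 + 1 + 11 + 11 = 44 = |G|. So G has 14 conjugacy classes.

Answer: 14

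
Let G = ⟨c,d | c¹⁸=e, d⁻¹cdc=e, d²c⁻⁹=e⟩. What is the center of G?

An element z ∈ Z(G) iff z commutes with every generator.
For example c⁹ is central: (c⁹)·c = c¹⁰ = c·(c⁹); (c⁹)·d = d⁻¹ = d·(c⁹).
Whereas c ∉ Z(G) since c·d = cd ≠ c⁸d⁻¹ = d·c.
Checking each of the 36 elements this way gives Z(G) = {e, c⁹}, of order 2.

Answer: {e, c⁹}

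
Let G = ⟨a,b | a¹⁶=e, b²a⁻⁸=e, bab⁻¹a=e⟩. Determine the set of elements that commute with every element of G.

An element z ∈ Z(G) iff z commutes with every generator.
For example a⁸ is central: (a⁸)·a = a⁹ = a·(a⁸); (a⁸)·b = b⁻¹ = b·(a⁸).
Whereas a ∉ Z(G) since a·b = ab ≠ a⁷b⁻¹ = b·a.
Checking each of the 32 elements this way gives Z(G) = {e, a⁸}, of order 2.

Answer: {e, a⁸}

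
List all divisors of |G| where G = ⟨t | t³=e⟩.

|G| = 3 = 3. By Lagrange's theorem the order of any subgroup divides 3; the divisors of 3 are 1, 3.

Answer: 1, 3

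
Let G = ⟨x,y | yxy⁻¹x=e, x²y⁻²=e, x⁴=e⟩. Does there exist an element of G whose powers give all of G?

Every cyclic group is abelian. But x·y = xy while y·x = xy⁻¹, so x·y ≠ y·x and G is not abelian. Hence G is not cyclic.

Answer: No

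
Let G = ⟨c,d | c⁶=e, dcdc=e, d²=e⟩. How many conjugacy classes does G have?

The conjugacy classes (representative and size) are:
  [e] (size 1), [c⁵] (size 2), [c⁴] (size 2), [c³] (size 1), [d] (size 3), [c³d] (size 3).
Class equation: 1 + 2 + 2 + 1 + 3 + 3 = 12 = |G|. So G has 6 conjugacy classes.

Answer: 6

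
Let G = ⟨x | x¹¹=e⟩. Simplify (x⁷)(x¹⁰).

Compute (x⁷) · (x¹⁰) by multiplying left to right and reducing via the relations at each step:
  (x⁷) · x¹⁰ = x⁶

Answer: x⁶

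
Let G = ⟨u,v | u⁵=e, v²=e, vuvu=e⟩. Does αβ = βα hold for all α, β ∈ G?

u·v = uv but v·u = u⁴v, so u·v ≠ v·u and G is not abelian.

Answer: No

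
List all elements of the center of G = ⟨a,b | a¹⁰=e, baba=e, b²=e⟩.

An element z ∈ Z(G) iff z commutes with every generator.
For example a⁵ is central: (a⁵)·a = a⁶ = a·(a⁵); (a⁵)·b = a⁵b = b·(a⁵).
Whereas a ∉ Z(G) since a·b = ab ≠ a⁹b = b·a.
Checking each of the 20 elements this way gives Z(G) = {e, a⁵}, of order 2.

Answer: {e, a⁵}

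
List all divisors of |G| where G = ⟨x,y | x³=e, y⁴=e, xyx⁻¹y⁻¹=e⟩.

|G| = 12 = 2² · 3. By Lagrange's theorem the order of any subgroup divides 12; the divisors of 12 are 1, 2, 3, 4, 6, 12.

Answer: 1, 2, 3, 4, 6, 12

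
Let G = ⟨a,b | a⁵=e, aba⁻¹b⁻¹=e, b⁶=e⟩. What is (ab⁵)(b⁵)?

Compute (ab⁵) · (b⁵) by multiplying left to right and reducing via the relations at each step:
  (ab⁵) · b⁵ = ab⁴

Answer: ab⁴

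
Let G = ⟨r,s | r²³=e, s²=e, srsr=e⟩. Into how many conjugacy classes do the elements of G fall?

The conjugacy classes (representative and size) are:
  [e] (size 1), [r] (size 2), [r²¹] (size 2), [r²⁰] (size 2), [r⁴] (size 2), [r¹⁸] (size 2), [r⁶] (size 2), [r¹⁶] (size 2), [r⁸] (size 2), [r⁹] (size 2), [r¹⁰] (size 2), [r¹²] (size 2), [r¹⁸s] (size 23).
Class equation: 1 + 2 + 2 + 2 + 2 + 2 + 2 + 2 + 2 + 2 + 2 + 2 + 23 = 46 = |G|. So G has 13 conjugacy classes.

Answer: 13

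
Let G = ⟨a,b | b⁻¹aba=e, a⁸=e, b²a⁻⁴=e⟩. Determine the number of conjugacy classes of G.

The conjugacy classes (representative and size) are:
  [e] (size 1), [a⁷] (size 2), [a⁶] (size 2), [a³] (size 2), [a⁴] (size 1), [a²b⁻¹] (size 4), [a³b⁻¹] (size 4).
Class equation: 1 + 2 + 2 + 2 + 1 + 4 + 4 = 16 = |G|. So G has 7 conjugacy classes.

Answer: 7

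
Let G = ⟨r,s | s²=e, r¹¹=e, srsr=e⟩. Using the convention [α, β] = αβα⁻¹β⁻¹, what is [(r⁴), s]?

[(r⁴), s] = (r⁴)·s·(r⁴)⁻¹·s⁻¹.
  (r⁴) · s = r⁴s
  (r⁴s) · (r⁷) = r⁸s
  (r⁸s) · s = r⁸

Answer: r⁸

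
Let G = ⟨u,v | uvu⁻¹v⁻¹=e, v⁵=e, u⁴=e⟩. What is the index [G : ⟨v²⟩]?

First find ord(v²) by computing successive powers:
  (v²)¹ = v², (v²)² = v⁴, (v²)³ = v, (v²)⁴ = v³, (v²)⁵ = e.
So |⟨v²⟩| = ord(v²) = 5. With |G| = 20, by Lagrange [G : ⟨v²⟩] = 20/5 = 4.

Answer: 4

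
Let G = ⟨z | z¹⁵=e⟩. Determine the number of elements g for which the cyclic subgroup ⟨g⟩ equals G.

G is cyclic of order 15. An element generates G iff its order is 15, and a cyclic group of order 15 has exactly φ(15) = 8 such elements.

Answer: 8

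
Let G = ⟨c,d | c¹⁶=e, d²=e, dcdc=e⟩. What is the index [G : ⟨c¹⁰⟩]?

First find ord(c¹⁰) by computing successive powers:
  (c¹⁰)¹ = c¹⁰, (c¹⁰)² = c⁴, (c¹⁰)³ = c¹⁴, (c¹⁰)⁴ = c⁸, (c¹⁰)⁵ = c², (c¹⁰)⁶ = c¹², (c¹⁰)⁷ = c⁶, (c¹⁰)⁸ = e.
So |⟨c¹⁰⟩| = ord(c¹⁰) = 8. With |G| = 32, by Lagrange [G : ⟨c¹⁰⟩] = 32/8 = 4.

Answer: 4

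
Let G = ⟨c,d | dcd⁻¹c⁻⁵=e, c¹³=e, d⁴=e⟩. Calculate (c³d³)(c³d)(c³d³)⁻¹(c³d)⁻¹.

[(c³d³), (c³d)] = (c³d³)·(c³d)·(c³d³)⁻¹·(c³d)⁻¹.
  (c³d³) · (c³d) = c
  c · (c¹¹d) = c¹²d
  (c¹²d) · (c²d³) = c⁹

Answer: c⁹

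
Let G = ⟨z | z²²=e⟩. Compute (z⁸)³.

Compute successive powers of (z⁸), reducing at each step:
  (z⁸)²: (z⁸) · z⁸ = z¹⁶
  (z⁸)³: (z¹⁶) · z⁸ = z²

Answer: z²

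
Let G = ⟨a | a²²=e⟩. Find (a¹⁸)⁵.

Compute successive powers of (a¹⁸), reducing at each step:
  (a¹⁸)²: (a¹⁸) · a¹⁸ = a¹⁴
  (a¹⁸)³: (a¹⁴) · a¹⁸ = a¹⁰
  (a¹⁸)⁴: (a¹⁰) · a¹⁸ = a⁶
  (a¹⁸)⁵: (a⁶) · a¹⁸ = a²

Answer: a²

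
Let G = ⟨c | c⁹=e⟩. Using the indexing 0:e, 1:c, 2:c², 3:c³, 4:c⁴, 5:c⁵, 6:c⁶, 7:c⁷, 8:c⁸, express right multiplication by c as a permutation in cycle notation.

(0 1 2 3 4 5 6 7 8)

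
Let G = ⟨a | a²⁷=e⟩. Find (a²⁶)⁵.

Compute successive powers of (a²⁶), reducing at each step:
  (a²⁶)²: (a²⁶) · a²⁶ = a²⁵
  (a²⁶)³: (a²⁵) · a²⁶ = a²⁴
  (a²⁶)⁴: (a²⁴) · a²⁶ = a²³
  (a²⁶)⁵: (a²³) · a²⁶ = a²²

Answer: a²²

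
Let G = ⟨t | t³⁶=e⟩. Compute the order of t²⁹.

Compute successive powers until reaching e:
  (t²⁹)¹ = t²⁹, (t²⁹)² = t²², (t²⁹)³ = t¹⁵, (t²⁹)⁴ = t⁸, (t²⁹)⁵ = t, (t²⁹)⁶ = t³⁰, (t²⁹)⁷ = t²³, (t²⁹)⁸ = t¹⁶, (t²⁹)⁹ = t⁹, (t²⁹)¹⁰ = t², (t²⁹)¹¹ = t³¹, (t²⁹)¹² = t²⁴, (t²⁹)¹³ = t¹⁷, (t²⁹)¹⁴ = t¹⁰, (t²⁹)¹⁵ = t³, (t²⁹)¹⁶ = t³², (t²⁹)¹⁷ = t²⁵, (t²⁹)¹⁸ = t¹⁸, (t²⁹)¹⁹ = t¹¹, (t²⁹)²⁰ = t⁴, (t²⁹)²¹ = t³³, (t²⁹)²² = t²⁶, (t²⁹)²³ = t¹⁹, (t²⁹)²⁴ = t¹², (t²⁹)²⁵ = t⁵, (t²⁹)²⁶ = t³⁴, (t²⁹)²⁷ = t²⁷, (t²⁹)²⁸ = t²⁰, (t²⁹)²⁹ = t¹³, (t²⁹)³⁰ = t⁶, (t²⁹)³¹ = t³⁵, (t²⁹)³² = t²⁸, (t²⁹)³³ = t²¹, (t²⁹)³⁴ = t¹⁴, (t²⁹)³⁵ = t⁷, (t²⁹)³⁶ = e.
The smallest positive k with (t²⁹)ᵏ = e is 36.

Answer: 36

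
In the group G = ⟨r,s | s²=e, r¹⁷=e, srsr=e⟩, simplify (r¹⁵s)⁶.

Compute successive powers of (r¹⁵s), reducing at each step:
  (r¹⁵s)²: (r¹⁵s) · r¹⁵ = s;   s · s = e
  (r¹⁵s)³: e · r¹⁵ = r¹⁵;   (r¹⁵) · s = r¹⁵s
  (r¹⁵s)⁴: (r¹⁵s) · r¹⁵ = s;   s · s = e
  (r¹⁵s)⁵: e · r¹⁵ = r¹⁵;   (r¹⁵) · s = r¹⁵s
  (r¹⁵s)⁶: (r¹⁵s) · r¹⁵ = s;   s · s = e

Answer: e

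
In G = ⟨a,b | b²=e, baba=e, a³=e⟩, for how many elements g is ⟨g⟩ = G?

⟨g⟩ = G would require ord(g) = |G| = 6, but the maximum element order in G is 3 < 6. So G is not cyclic and no single element generates it: the count is 0.

Answer: 0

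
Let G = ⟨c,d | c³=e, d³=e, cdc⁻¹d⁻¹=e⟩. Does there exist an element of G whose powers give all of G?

|G| = 9, but the maximum element order in G is 3 < 9. No single element generates all of G, so G is not cyclic.

Answer: No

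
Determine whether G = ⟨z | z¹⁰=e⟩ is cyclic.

|G| = 10. The element z has order 10 (its powers give 10 distinct elements), so ⟨z⟩ = G and G is cyclic.

Answer: Yes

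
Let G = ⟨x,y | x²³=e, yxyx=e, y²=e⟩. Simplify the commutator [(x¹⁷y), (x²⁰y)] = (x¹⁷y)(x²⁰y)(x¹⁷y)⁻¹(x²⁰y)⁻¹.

[(x¹⁷y), (x²⁰y)] = (x¹⁷y)·(x²⁰y)·(x¹⁷y)⁻¹·(x²⁰y)⁻¹.
  (x¹⁷y) · (x²⁰y) = x²⁰
  (x²⁰) · (x¹⁷y) = x¹⁴y
  (x¹⁴y) · (x²⁰y) = x¹⁷

Answer: x¹⁷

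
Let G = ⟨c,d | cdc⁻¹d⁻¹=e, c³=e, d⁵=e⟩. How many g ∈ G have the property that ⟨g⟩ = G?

G is cyclic of order 15. An element generates G iff its order is 15, and a cyclic group of order 15 has exactly φ(15) = 8 such elements.

Answer: 8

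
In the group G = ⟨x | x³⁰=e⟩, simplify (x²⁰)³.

Compute successive powers of (x²⁰), reducing at each step:
  (x²⁰)²: (x²⁰) · x²⁰ = x¹⁰
  (x²⁰)³: (x¹⁰) · x²⁰ = e

Answer: e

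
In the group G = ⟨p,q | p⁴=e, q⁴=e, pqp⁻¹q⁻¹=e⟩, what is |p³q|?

Compute successive powers until reaching e:
  (p³q)¹ = p³q, (p³q)² = p²q², (p³q)³ = pq³, (p³q)⁴ = e.
The smallest positive k with (p³q)ᵏ = e is 4.

Answer: 4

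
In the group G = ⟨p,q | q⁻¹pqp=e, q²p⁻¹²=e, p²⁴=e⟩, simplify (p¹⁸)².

Compute successive powers of (p¹⁸), reducing at each step:
  (p¹⁸)²: (p¹⁸) · p¹⁸ = p¹²

Answer: p¹²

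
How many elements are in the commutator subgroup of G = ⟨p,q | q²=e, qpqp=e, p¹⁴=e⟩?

G' = [G, G] is generated by all commutators. The generator-pair commutators are: [p, q] = p².
The subgroup they normally generate is {e, p², p⁴, p⁶, p⁸, p¹⁰, p¹²}, of order 7.
Check: |G/G'| = 28/7 = 4 is the order of the abelianisation.

Answer: 7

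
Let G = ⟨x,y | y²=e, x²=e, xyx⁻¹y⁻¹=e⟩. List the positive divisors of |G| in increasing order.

|G| = 4 = 2². By Lagrange's theorem the order of any subgroup divides 4; the divisors of 4 are 1, 2, 4.

Answer: 1, 2, 4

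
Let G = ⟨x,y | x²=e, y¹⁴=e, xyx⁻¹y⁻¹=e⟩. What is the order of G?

Enumerate words in the generators, reducing via the relations: the distinct elements are
  {e, x, y, xy, y², y³, y⁴, y⁵, y⁶, y⁷, y⁸, y⁹, xy², xy³, xy⁴, xy⁵, xy⁶, xy⁷, xy⁸, xy⁹, y¹², y¹³, y¹¹, y¹⁰, xy¹², xy¹³, xy¹¹, xy¹⁰}.
No further products give new elements, so |G| = 28.

Answer: 28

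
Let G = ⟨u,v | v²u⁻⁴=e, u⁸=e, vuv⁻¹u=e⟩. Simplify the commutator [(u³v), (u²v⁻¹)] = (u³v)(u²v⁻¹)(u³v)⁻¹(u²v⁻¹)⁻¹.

[(u³v), (u²v⁻¹)] = (u³v)·(u²v⁻¹)·(u³v)⁻¹·(u²v⁻¹)⁻¹.
  (u³v) · (u²v⁻¹) = u
  u · (u³v⁻¹) = v
  v · (u²v) = u²

Answer: u²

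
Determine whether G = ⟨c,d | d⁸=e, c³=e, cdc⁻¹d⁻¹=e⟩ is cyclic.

|G| = 24. The element cd has order 24 (its powers give 24 distinct elements), so ⟨cd⟩ = G and G is cyclic.

Answer: Yes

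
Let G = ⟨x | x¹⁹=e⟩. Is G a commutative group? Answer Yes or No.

G has a single generator, so G is cyclic and hence abelian.

Answer: Yes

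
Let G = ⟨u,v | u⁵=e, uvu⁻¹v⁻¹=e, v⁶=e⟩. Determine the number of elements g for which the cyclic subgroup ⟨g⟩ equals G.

G is cyclic of order 30. An element generates G iff its order is 30, and a cyclic group of order 30 has exactly φ(30) = 8 such elements.

Answer: 8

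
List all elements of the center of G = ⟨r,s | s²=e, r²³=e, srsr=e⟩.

An element z ∈ Z(G) iff z commutes with every generator.
For example e is central: e·r = r = r·e; e·s = s = s·e.
Whereas r ∉ Z(G) since r·s = rs ≠ r²²s = s·r.
Checking each of the 46 elements this way gives Z(G) = {e}, of order 1.

Answer: {e}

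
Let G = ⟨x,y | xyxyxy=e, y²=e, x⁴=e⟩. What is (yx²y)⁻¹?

The order of (yx²y) is 2 (smallest k with (yx²y)ᵏ = e), so (yx²y)⁻¹ = (yx²y)¹ = yx²y.
Check: (yx²y) · (yx²y) → (yx²y) · y = yx²;   (yx²) · x² = y;   y · y = e, giving e as required.

Answer: yx²y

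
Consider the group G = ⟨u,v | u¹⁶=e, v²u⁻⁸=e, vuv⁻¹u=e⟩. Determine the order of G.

Enumerate words in the generators, reducing via the relations: the distinct elements are
  {e, u, v, uv, u², u³, u⁴, u⁵, u⁶, u⁷, u⁸, u⁹, u²v, u³v, u¹², u¹³, u¹¹, u¹⁰, u¹⁴, u¹⁵, u⁴v, u⁵v, u⁶v, u⁷v, v⁻¹, uv⁻¹, u²v⁻¹, u³v⁻¹, u⁴v⁻¹, u⁵v⁻¹, u⁶v⁻¹, u⁷v⁻¹}.
No further products give new elements, so |G| = 32.

Answer: 32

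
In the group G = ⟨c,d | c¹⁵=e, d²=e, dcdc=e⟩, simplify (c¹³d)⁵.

Compute successive powers of (c¹³d), reducing at each step:
  (c¹³d)²: (c¹³d) · c¹³ = d;   d · d = e
  (c¹³d)³: e · c¹³ = c¹³;   (c¹³) · d = c¹³d
  (c¹³d)⁴: (c¹³d) · c¹³ = d;   d · d = e
  (c¹³d)⁵: e · c¹³ = c¹³;   (c¹³) · d = c¹³d

Answer: c¹³d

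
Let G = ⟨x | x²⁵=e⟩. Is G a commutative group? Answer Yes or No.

G has a single generator, so G is cyclic and hence abelian.

Answer: Yes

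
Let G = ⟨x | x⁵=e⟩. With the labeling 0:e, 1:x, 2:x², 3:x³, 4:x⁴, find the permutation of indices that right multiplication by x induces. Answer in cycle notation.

(0 1 2 3 4)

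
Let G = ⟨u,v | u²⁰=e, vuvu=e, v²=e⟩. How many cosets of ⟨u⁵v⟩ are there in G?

First find ord(u⁵v) by computing successive powers:
  (u⁵v)¹ = u⁵v, (u⁵v)² = e.
So |⟨u⁵v⟩| = ord(u⁵v) = 2. With |G| = 40, by Lagrange [G : ⟨u⁵v⟩] = 40/2 = 20.

Answer: 20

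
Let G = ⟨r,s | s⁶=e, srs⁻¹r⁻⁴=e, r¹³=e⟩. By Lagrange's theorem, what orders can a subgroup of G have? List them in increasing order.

|G| = 78 = 2 · 3 · 13. By Lagrange's theorem the order of any subgroup divides 78; the divisors of 78 are 1, 2, 3, 6, 13, 26, 39, 78.

Answer: 1, 2, 3, 6, 13, 26, 39, 78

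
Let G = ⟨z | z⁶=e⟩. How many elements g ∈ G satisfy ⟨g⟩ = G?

G is cyclic of order 6. An element generates G iff its order is 6, and a cyclic group of order 6 has exactly φ(6) = 2 such elements.

Answer: 2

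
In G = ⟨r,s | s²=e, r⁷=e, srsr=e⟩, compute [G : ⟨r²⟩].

First find ord(r²) by computing successive powers:
  (r²)¹ = r², (r²)² = r⁴, (r²)³ = r⁶, (r²)⁴ = r, (r²)⁵ = r³, (r²)⁶ = r⁵, (r²)⁷ = e.
So |⟨r²⟩| = ord(r²) = 7. With |G| = 14, by Lagrange [G : ⟨r²⟩] = 14/7 = 2.

Answer: 2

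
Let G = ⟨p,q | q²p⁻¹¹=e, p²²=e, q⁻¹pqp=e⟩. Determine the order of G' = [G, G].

G' = [G, G] is generated by all commutators. The generator-pair commutators are: [p, q] = p².
The subgroup they normally generate is {e, p², p⁴, p⁶, p⁸, p¹⁰, p¹², p¹⁴, p¹⁶, p¹⁸, p²⁰}, of order 11.
Check: |G/G'| = 44/11 = 4 is the order of the abelianisation.

Answer: 11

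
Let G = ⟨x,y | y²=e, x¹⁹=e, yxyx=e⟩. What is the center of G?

An element z ∈ Z(G) iff z commutes with every generator.
For example e is central: e·x = x = x·e; e·y = y = y·e.
Whereas x ∉ Z(G) since x·y = xy ≠ x¹⁸y = y·x.
Checking each of the 38 elements this way gives Z(G) = {e}, of order 1.

Answer: {e}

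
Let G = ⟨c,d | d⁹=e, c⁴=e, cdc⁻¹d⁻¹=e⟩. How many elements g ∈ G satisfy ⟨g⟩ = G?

G is cyclic of order 36. An element generates G iff its order is 36, and a cyclic group of order 36 has exactly φ(36) = 12 such elements.

Answer: 12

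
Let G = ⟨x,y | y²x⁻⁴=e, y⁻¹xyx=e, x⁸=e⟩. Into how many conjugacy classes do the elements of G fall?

The conjugacy classes (representative and size) are:
  [e] (size 1), [x⁷] (size 2), [x⁶] (size 2), [x³] (size 2), [x⁴] (size 1), [x²y⁻¹] (size 4), [x³y⁻¹] (size 4).
Class equation: 1 + 2 + 2 + 2 + 1 + 4 + 4 = 16 = |G|. So G has 7 conjugacy classes.

Answer: 7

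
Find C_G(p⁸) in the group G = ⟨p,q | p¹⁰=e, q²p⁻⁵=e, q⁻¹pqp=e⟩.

⟨p⁸⟩ ⊆ C_G(p⁸) since powers of p⁸ commute with p⁸; so |C_G(p⁸)| ≥ |⟨p⁸⟩| = 5.
By orbit–stabilizer, |C_G(p⁸)| = |G| / |conj. class of p⁸| = 20 / 2 = 10.
The 10 elements commuting with p⁸ are {e, p, p², p³, p⁴, p⁵, p⁶, p⁷, p⁸, p⁹}.

Answer: {e, p, p², p³, p⁴, p⁵, p⁶, p⁷, p⁸, p⁹}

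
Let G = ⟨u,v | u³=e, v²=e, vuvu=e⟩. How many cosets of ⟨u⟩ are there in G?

First find ord(u) by computing successive powers:
  u¹ = u, u² = u², u³ = e.
So |⟨u⟩| = ord(u) = 3. With |G| = 6, by Lagrange [G : ⟨u⟩] = 6/3 = 2.

Answer: 2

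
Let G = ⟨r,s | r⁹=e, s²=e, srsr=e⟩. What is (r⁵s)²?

Compute successive powers of (r⁵s), reducing at each step:
  (r⁵s)²: (r⁵s) · r⁵ = s;   s · s = e

Answer: e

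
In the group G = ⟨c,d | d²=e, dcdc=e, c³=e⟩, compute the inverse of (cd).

The order of (cd) is 2 (smallest k with (cd)ᵏ = e), so (cd)⁻¹ = (cd)¹ = cd.
Check: (cd) · (cd) → (cd) · c = d;   d · d = e, giving e as required.

Answer: cd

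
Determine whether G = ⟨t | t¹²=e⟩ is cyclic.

|G| = 12. The element t has order 12 (its powers give 12 distinct elements), so ⟨t⟩ = G and G is cyclic.

Answer: Yes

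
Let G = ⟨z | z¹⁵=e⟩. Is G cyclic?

|G| = 15. The element z has order 15 (its powers give 15 distinct elements), so ⟨z⟩ = G and G is cyclic.

Answer: Yes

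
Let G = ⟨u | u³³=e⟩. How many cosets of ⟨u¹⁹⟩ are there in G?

First find ord(u¹⁹) by computing successive powers:
  (u¹⁹)¹ = u¹⁹, (u¹⁹)² = u⁵, (u¹⁹)³ = u²⁴, (u¹⁹)⁴ = u¹⁰, (u¹⁹)⁵ = u²⁹, (u¹⁹)⁶ = u¹⁵, (u¹⁹)⁷ = u, (u¹⁹)⁸ = u²⁰, (u¹⁹)⁹ = u⁶, (u¹⁹)¹⁰ = u²⁵, (u¹⁹)¹¹ = u¹¹, (u¹⁹)¹² = u³⁰, (u¹⁹)¹³ = u¹⁶, (u¹⁹)¹⁴ = u², (u¹⁹)¹⁵ = u²¹, (u¹⁹)¹⁶ = u⁷, (u¹⁹)¹⁷ = u²⁶, (u¹⁹)¹⁸ = u¹², (u¹⁹)¹⁹ = u³¹, (u¹⁹)²⁰ = u¹⁷, (u¹⁹)²¹ = u³, (u¹⁹)²² = u²², (u¹⁹)²³ = u⁸, (u¹⁹)²⁴ = u²⁷, (u¹⁹)²⁵ = u¹³, (u¹⁹)²⁶ = u³², (u¹⁹)²⁷ = u¹⁸, (u¹⁹)²⁸ = u⁴, (u¹⁹)²⁹ = u²³, (u¹⁹)³⁰ = u⁹, (u¹⁹)³¹ = u²⁸, (u¹⁹)³² = u¹⁴, (u¹⁹)³³ = e.
So |⟨u¹⁹⟩| = ord(u¹⁹) = 33. With |G| = 33, by Lagrange [G : ⟨u¹⁹⟩] = 33/33 = 1.

Answer: 1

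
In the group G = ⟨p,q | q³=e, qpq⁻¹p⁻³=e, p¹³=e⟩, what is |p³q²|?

Compute successive powers until reaching e:
  (p³q²)¹ = p³q², (p³q²)² = p⁴q, (p³q²)³ = e.
The smallest positive k with (p³q²)ᵏ = e is 3.

Answer: 3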